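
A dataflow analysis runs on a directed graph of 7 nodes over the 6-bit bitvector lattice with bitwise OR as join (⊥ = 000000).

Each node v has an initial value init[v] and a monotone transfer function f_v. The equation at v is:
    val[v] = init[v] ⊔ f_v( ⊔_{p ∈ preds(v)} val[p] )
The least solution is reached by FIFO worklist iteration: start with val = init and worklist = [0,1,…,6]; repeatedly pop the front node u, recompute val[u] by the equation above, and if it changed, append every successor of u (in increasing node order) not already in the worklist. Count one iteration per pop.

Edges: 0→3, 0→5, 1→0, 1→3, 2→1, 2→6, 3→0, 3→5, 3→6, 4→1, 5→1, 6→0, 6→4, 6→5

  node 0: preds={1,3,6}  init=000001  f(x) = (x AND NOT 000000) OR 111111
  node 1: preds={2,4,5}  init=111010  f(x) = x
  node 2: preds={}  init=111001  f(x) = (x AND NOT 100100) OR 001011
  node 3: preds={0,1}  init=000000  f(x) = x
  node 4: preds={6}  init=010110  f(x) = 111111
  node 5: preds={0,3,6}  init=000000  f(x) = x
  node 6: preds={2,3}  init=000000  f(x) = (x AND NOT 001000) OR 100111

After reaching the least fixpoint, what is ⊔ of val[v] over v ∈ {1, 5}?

Worklist (11 pops):
  #1 pop 0: in=111010 → 111111 (was 000001); enqueue []
  #2 pop 1: in=111111 → 111111 (was 111010); enqueue [0]
  #3 pop 2: in=000000 → 111011 (was 111001); enqueue [1]
  #4 pop 3: in=111111 → 111111 (was 000000); enqueue []
  #5 pop 4: in=000000 → 111111 (was 010110); enqueue []
  #6 pop 5: in=111111 → 111111 (was 000000); enqueue []
  #7 pop 6: in=111111 → 110111 (was 000000); enqueue [4,5]
  #8 pop 0: in=111111 → 111111 (no change)
  #9 pop 1: in=111111 → 111111 (no change)
  #10 pop 4: in=110111 → 111111 (no change)
  #11 pop 5: in=111111 → 111111 (no change)

Fixpoint:
  val[0] = 111111
  val[1] = 111111
  val[2] = 111011
  val[3] = 111111
  val[4] = 111111
  val[5] = 111111
  val[6] = 110111

111111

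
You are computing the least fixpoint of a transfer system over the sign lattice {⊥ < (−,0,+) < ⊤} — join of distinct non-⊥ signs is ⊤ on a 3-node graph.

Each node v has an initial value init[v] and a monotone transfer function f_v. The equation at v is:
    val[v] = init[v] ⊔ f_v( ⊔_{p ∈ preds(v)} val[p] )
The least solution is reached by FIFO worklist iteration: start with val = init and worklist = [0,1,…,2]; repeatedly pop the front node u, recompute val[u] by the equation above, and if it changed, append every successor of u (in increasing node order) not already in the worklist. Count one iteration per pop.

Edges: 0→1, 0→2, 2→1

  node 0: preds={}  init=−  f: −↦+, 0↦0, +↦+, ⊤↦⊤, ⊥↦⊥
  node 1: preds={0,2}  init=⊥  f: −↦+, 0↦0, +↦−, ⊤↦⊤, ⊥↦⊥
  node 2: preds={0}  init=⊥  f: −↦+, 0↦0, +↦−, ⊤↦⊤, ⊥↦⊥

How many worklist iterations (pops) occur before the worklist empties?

Trace (4 dequeues):
  [1] u=0 | in ⊥ | out − | ==
  [2] u=1 | in − | out + | prev ⊥ | push {}
  [3] u=2 | in − | out + | prev ⊥ | push {1}
  [4] u=1 | in ⊤ | out ⊤ | prev + | push {}

Converged values:
  [0] −
  [1] ⊤
  [2] +

4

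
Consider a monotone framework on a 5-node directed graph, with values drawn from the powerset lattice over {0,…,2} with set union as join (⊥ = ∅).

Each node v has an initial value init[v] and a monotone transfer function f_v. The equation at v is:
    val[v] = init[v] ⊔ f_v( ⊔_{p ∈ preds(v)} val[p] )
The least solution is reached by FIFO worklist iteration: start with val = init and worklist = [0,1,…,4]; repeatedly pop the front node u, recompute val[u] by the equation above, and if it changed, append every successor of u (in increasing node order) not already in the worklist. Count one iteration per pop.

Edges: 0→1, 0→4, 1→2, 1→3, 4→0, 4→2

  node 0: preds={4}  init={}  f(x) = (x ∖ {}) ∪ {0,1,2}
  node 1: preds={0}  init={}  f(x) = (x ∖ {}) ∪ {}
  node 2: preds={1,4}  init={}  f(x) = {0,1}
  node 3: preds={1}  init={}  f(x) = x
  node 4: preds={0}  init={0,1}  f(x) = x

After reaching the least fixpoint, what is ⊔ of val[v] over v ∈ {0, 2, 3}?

Iteration log — 7 steps:
  step 1. node 0  ⊔preds={0,1}  new={0,1,2}  old={}  +wl: 
  step 2. node 1  ⊔preds={0,1,2}  new={0,1,2}  old={}  +wl: 
  step 3. node 2  ⊔preds={0,1,2}  new={0,1}  old={}  +wl: 
  step 4. node 3  ⊔preds={0,1,2}  new={0,1,2}  old={}  +wl: 
  step 5. node 4  ⊔preds={0,1,2}  new={0,1,2}  old={0,1}  +wl: 0,2
  step 6. node 0  ⊔preds={0,1,2}  new={0,1,2}  stable
  step 7. node 2  ⊔preds={0,1,2}  new={0,1}  stable

Least fixpoint reached:
  node 0: {0,1,2}
  node 1: {0,1,2}
  node 2: {0,1}
  node 3: {0,1,2}
  node 4: {0,1,2}

{0,1,2}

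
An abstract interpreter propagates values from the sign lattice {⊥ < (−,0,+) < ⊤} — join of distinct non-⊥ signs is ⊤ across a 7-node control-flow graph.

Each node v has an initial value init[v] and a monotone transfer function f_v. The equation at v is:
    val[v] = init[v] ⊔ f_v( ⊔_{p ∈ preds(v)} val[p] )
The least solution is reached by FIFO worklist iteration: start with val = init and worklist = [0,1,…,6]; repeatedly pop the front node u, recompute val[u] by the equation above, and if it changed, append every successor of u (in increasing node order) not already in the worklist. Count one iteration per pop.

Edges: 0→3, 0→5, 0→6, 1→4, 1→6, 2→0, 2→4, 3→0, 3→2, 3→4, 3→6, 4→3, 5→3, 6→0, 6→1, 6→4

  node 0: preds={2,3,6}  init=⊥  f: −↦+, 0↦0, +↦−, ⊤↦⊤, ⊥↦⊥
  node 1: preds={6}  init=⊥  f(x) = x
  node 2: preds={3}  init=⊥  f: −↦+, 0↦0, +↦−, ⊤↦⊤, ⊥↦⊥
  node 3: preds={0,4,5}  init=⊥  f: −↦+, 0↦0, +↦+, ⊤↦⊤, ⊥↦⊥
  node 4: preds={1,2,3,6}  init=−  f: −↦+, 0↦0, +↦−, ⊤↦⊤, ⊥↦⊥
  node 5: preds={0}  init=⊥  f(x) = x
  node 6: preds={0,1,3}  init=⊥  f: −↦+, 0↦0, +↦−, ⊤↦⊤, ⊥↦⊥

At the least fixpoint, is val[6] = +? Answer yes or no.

no

Worklist (22 pops):
  #1 pop 0: in=⊥ → ⊥ (no change)
  #2 pop 1: in=⊥ → ⊥ (no change)
  #3 pop 2: in=⊥ → ⊥ (no change)
  #4 pop 3: in=− → + (was ⊥); enqueue [0,2]
  #5 pop 4: in=+ → − (no change)
  #6 pop 5: in=⊥ → ⊥ (no change)
  #7 pop 6: in=+ → − (was ⊥); enqueue [1,4]
  #8 pop 0: in=⊤ → ⊤ (was ⊥); enqueue [3,5,6]
  #9 pop 2: in=+ → − (was ⊥); enqueue [0]
  #10 pop 1: in=− → − (was ⊥); enqueue []
  #11 pop 4: in=⊤ → ⊤ (was −); enqueue []
  #12 pop 3: in=⊤ → ⊤ (was +); enqueue [2,4]
  #13 pop 5: in=⊤ → ⊤ (was ⊥); enqueue [3]
  #14 pop 6: in=⊤ → ⊤ (was −); enqueue [1]
  #15 pop 0: in=⊤ → ⊤ (no change)
  #16 pop 2: in=⊤ → ⊤ (was −); enqueue [0]
  #17 pop 4: in=⊤ → ⊤ (no change)
  #18 pop 3: in=⊤ → ⊤ (no change)
  #19 pop 1: in=⊤ → ⊤ (was −); enqueue [4,6]
  #20 pop 0: in=⊤ → ⊤ (no change)
  #21 pop 4: in=⊤ → ⊤ (no change)
  #22 pop 6: in=⊤ → ⊤ (no change)

Fixpoint:
  val[0] = ⊤
  val[1] = ⊤
  val[2] = ⊤
  val[3] = ⊤
  val[4] = ⊤
  val[5] = ⊤
  val[6] = ⊤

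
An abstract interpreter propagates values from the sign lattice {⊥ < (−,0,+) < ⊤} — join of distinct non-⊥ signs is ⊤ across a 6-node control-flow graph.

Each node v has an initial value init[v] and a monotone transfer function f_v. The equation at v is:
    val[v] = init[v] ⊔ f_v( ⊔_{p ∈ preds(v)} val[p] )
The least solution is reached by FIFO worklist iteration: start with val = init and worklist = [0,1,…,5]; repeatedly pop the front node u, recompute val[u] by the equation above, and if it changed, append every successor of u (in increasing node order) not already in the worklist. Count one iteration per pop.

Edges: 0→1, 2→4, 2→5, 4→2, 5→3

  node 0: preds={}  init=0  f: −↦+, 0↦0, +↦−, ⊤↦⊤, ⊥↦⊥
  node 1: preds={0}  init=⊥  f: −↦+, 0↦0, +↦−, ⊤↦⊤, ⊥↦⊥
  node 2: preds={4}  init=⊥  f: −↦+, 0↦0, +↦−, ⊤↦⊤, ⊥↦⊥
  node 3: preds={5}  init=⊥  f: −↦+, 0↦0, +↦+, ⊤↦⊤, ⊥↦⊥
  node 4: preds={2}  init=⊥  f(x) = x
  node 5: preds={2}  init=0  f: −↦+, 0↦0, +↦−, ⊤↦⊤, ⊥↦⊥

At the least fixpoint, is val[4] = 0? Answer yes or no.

no

Iteration log — 6 steps:
  step 1. node 0  ⊔preds=⊥  new=0  stable
  step 2. node 1  ⊔preds=0  new=0  old=⊥  +wl: 
  step 3. node 2  ⊔preds=⊥  new=⊥  stable
  step 4. node 3  ⊔preds=0  new=0  old=⊥  +wl: 
  step 5. node 4  ⊔preds=⊥  new=⊥  stable
  step 6. node 5  ⊔preds=⊥  new=0  stable

Least fixpoint reached:
  node 0: 0
  node 1: 0
  node 2: ⊥
  node 3: 0
  node 4: ⊥
  node 5: 0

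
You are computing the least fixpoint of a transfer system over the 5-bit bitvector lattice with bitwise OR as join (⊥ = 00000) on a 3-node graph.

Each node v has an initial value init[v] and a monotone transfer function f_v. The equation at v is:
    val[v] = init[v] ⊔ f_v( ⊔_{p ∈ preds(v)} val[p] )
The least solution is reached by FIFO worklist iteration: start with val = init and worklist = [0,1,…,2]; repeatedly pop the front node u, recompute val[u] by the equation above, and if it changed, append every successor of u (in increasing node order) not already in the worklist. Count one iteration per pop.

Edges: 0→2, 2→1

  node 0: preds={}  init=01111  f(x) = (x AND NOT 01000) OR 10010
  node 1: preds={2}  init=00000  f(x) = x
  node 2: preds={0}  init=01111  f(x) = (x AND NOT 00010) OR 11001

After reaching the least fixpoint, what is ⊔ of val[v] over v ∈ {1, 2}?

11111

Trace (4 dequeues):
  [1] u=0 | in 00000 | out 11111 | prev 01111 | push {}
  [2] u=1 | in 01111 | out 01111 | prev 00000 | push {}
  [3] u=2 | in 11111 | out 11111 | prev 01111 | push {1}
  [4] u=1 | in 11111 | out 11111 | prev 01111 | push {}

Converged values:
  [0] 11111
  [1] 11111
  [2] 11111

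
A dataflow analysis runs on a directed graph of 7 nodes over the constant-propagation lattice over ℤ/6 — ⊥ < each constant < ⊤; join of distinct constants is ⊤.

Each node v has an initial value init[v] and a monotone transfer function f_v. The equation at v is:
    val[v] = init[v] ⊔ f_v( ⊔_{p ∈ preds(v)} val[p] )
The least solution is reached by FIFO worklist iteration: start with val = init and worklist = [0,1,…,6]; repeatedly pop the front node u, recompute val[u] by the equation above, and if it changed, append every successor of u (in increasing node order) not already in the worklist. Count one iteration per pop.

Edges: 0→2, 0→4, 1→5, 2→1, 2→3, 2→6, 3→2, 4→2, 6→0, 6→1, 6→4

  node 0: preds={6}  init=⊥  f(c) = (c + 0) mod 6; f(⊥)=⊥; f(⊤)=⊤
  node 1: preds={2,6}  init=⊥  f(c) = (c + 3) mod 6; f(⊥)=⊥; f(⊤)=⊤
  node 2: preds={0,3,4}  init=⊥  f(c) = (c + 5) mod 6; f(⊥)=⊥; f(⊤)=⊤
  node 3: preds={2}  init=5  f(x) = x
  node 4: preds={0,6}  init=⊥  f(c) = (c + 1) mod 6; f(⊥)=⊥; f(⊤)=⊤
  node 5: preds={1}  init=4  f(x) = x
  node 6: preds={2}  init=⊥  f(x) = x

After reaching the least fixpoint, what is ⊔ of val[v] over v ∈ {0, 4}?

⊤

Trace (21 dequeues):
  [1] u=0 | in ⊥ | out ⊥ | ==
  [2] u=1 | in ⊥ | out ⊥ | ==
  [3] u=2 | in 5 | out 4 | prev ⊥ | push {1}
  [4] u=3 | in 4 | out ⊤ | prev 5 | push {2}
  [5] u=4 | in ⊥ | out ⊥ | ==
  [6] u=5 | in ⊥ | out 4 | ==
  [7] u=6 | in 4 | out 4 | prev ⊥ | push {0,4}
  [8] u=1 | in 4 | out 1 | prev ⊥ | push {5}
  [9] u=2 | in ⊤ | out ⊤ | prev 4 | push {1,3,6}
  [10] u=0 | in 4 | out 4 | prev ⊥ | push {2}
  [11] u=4 | in 4 | out 5 | prev ⊥ | push {}
  [12] u=5 | in 1 | out ⊤ | prev 4 | push {}
  [13] u=1 | in ⊤ | out ⊤ | prev 1 | push {5}
  [14] u=3 | in ⊤ | out ⊤ | ==
  [15] u=6 | in ⊤ | out ⊤ | prev 4 | push {0,1,4}
  [16] u=2 | in ⊤ | out ⊤ | ==
  [17] u=5 | in ⊤ | out ⊤ | ==
  [18] u=0 | in ⊤ | out ⊤ | prev 4 | push {2}
  [19] u=1 | in ⊤ | out ⊤ | ==
  [20] u=4 | in ⊤ | out ⊤ | prev 5 | push {}
  [21] u=2 | in ⊤ | out ⊤ | ==

Converged values:
  [0] ⊤
  [1] ⊤
  [2] ⊤
  [3] ⊤
  [4] ⊤
  [5] ⊤
  [6] ⊤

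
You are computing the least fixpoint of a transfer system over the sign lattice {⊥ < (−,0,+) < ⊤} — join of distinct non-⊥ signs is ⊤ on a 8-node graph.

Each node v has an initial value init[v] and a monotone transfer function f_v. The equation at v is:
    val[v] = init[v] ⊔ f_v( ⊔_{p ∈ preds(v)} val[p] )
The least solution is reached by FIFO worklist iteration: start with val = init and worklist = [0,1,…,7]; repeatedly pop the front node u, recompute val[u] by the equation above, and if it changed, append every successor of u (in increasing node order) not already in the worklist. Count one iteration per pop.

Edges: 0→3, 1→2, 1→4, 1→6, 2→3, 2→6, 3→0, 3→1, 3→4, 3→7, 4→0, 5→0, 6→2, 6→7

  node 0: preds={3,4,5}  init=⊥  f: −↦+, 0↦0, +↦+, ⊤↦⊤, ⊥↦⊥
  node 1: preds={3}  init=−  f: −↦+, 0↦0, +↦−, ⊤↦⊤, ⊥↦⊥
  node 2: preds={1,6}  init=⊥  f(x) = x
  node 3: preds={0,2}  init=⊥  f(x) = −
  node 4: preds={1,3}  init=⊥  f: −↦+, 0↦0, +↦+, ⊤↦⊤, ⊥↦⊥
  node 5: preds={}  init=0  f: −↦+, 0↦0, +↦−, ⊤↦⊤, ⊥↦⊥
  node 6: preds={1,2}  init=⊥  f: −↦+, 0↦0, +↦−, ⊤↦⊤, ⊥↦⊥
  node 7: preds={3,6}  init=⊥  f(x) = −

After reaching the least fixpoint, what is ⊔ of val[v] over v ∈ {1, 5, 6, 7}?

⊤

Worklist (17 pops):
  #1 pop 0: in=0 → 0 (was ⊥); enqueue []
  #2 pop 1: in=⊥ → − (no change)
  #3 pop 2: in=− → − (was ⊥); enqueue []
  #4 pop 3: in=⊤ → − (was ⊥); enqueue [0,1]
  #5 pop 4: in=− → + (was ⊥); enqueue []
  #6 pop 5: in=⊥ → 0 (no change)
  #7 pop 6: in=− → + (was ⊥); enqueue [2]
  #8 pop 7: in=⊤ → − (was ⊥); enqueue []
  #9 pop 0: in=⊤ → ⊤ (was 0); enqueue [3]
  #10 pop 1: in=− → ⊤ (was −); enqueue [4,6]
  #11 pop 2: in=⊤ → ⊤ (was −); enqueue []
  #12 pop 3: in=⊤ → − (no change)
  #13 pop 4: in=⊤ → ⊤ (was +); enqueue [0]
  #14 pop 6: in=⊤ → ⊤ (was +); enqueue [2,7]
  #15 pop 0: in=⊤ → ⊤ (no change)
  #16 pop 2: in=⊤ → ⊤ (no change)
  #17 pop 7: in=⊤ → − (no change)

Fixpoint:
  val[0] = ⊤
  val[1] = ⊤
  val[2] = ⊤
  val[3] = −
  val[4] = ⊤
  val[5] = 0
  val[6] = ⊤
  val[7] = −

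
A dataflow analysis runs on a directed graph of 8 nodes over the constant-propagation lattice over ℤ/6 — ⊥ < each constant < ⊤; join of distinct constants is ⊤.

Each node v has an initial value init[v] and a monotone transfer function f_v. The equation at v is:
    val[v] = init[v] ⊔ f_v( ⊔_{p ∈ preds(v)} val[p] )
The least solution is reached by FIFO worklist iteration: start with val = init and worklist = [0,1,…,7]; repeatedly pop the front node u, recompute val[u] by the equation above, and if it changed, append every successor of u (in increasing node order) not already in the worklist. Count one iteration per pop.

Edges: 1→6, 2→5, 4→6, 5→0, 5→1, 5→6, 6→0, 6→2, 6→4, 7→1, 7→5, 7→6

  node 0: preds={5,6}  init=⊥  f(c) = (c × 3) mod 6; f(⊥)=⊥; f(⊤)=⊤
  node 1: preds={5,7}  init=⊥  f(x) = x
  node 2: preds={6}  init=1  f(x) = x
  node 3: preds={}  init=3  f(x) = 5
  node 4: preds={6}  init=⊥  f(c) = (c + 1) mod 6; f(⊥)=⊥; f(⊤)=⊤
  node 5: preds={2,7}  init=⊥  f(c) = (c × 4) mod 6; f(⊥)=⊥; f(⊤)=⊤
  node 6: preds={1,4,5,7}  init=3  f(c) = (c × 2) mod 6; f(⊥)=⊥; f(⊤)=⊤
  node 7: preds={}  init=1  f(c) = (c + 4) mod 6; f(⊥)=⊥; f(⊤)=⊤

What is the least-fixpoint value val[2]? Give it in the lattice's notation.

⊤

Trace (13 dequeues):
  [1] u=0 | in 3 | out 3 | prev ⊥ | push {}
  [2] u=1 | in 1 | out 1 | prev ⊥ | push {}
  [3] u=2 | in 3 | out ⊤ | prev 1 | push {}
  [4] u=3 | in ⊥ | out ⊤ | prev 3 | push {}
  [5] u=4 | in 3 | out 4 | prev ⊥ | push {}
  [6] u=5 | in ⊤ | out ⊤ | prev ⊥ | push {0,1}
  [7] u=6 | in ⊤ | out ⊤ | prev 3 | push {2,4}
  [8] u=7 | in ⊥ | out 1 | ==
  [9] u=0 | in ⊤ | out ⊤ | prev 3 | push {}
  [10] u=1 | in ⊤ | out ⊤ | prev 1 | push {6}
  [11] u=2 | in ⊤ | out ⊤ | ==
  [12] u=4 | in ⊤ | out ⊤ | prev 4 | push {}
  [13] u=6 | in ⊤ | out ⊤ | ==

Converged values:
  [0] ⊤
  [1] ⊤
  [2] ⊤
  [3] ⊤
  [4] ⊤
  [5] ⊤
  [6] ⊤
  [7] 1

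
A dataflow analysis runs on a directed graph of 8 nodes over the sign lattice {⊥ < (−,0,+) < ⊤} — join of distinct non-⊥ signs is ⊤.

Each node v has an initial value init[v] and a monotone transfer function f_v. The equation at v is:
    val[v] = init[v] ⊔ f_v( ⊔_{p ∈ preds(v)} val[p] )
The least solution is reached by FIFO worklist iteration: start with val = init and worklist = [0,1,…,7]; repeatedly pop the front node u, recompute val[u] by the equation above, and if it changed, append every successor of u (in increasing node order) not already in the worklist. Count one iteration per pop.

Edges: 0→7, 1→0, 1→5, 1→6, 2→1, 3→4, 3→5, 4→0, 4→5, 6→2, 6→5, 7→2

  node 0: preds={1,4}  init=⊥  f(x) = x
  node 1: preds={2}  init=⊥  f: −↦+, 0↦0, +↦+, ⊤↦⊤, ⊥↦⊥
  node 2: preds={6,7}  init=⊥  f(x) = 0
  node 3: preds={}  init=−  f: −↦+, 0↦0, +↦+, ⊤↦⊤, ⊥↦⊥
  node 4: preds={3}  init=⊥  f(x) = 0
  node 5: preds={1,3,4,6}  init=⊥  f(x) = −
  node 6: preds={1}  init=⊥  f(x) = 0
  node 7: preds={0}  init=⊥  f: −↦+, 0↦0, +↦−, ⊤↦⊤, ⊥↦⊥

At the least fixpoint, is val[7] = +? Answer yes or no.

Iteration log — 15 steps:
  step 1. node 0  ⊔preds=⊥  new=⊥  stable
  step 2. node 1  ⊔preds=⊥  new=⊥  stable
  step 3. node 2  ⊔preds=⊥  new=0  old=⊥  +wl: 1
  step 4. node 3  ⊔preds=⊥  new=−  stable
  step 5. node 4  ⊔preds=−  new=0  old=⊥  +wl: 0
  step 6. node 5  ⊔preds=⊤  new=−  old=⊥  +wl: 
  step 7. node 6  ⊔preds=⊥  new=0  old=⊥  +wl: 2,5
  step 8. node 7  ⊔preds=⊥  new=⊥  stable
  step 9. node 1  ⊔preds=0  new=0  old=⊥  +wl: 6
  step 10. node 0  ⊔preds=0  new=0  old=⊥  +wl: 7
  step 11. node 2  ⊔preds=0  new=0  stable
  step 12. node 5  ⊔preds=⊤  new=−  stable
  step 13. node 6  ⊔preds=0  new=0  stable
  step 14. node 7  ⊔preds=0  new=0  old=⊥  +wl: 2
  step 15. node 2  ⊔preds=0  new=0  stable

Least fixpoint reached:
  node 0: 0
  node 1: 0
  node 2: 0
  node 3: −
  node 4: 0
  node 5: −
  node 6: 0
  node 7: 0

no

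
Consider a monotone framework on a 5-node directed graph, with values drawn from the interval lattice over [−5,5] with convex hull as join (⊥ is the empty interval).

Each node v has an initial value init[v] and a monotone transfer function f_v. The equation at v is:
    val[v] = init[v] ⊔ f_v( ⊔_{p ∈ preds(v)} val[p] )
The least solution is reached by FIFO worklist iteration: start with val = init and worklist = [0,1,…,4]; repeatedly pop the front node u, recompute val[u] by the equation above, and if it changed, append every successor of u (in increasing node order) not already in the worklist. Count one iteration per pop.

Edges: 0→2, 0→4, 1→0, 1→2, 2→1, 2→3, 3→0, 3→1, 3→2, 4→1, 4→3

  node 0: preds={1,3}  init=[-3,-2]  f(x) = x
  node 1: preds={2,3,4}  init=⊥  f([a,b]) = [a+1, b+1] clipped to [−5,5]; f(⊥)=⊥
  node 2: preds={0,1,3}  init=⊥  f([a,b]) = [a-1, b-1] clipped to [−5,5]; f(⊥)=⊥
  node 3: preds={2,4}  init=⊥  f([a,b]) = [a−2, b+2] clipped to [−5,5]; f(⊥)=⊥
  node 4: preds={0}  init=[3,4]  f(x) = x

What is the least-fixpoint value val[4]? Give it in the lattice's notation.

[-5,5]

Worklist (13 pops):
  #1 pop 0: in=⊥ → [-3,-2] (no change)
  #2 pop 1: in=[3,4] → [4,5] (was ⊥); enqueue [0]
  #3 pop 2: in=[-3,5] → [-4,4] (was ⊥); enqueue [1]
  #4 pop 3: in=[-4,4] → [-5,5] (was ⊥); enqueue [2]
  #5 pop 4: in=[-3,-2] → [-3,4] (was [3,4]); enqueue [3]
  #6 pop 0: in=[-5,5] → [-5,5] (was [-3,-2]); enqueue [4]
  #7 pop 1: in=[-5,5] → [-4,5] (was [4,5]); enqueue [0]
  #8 pop 2: in=[-5,5] → [-5,4] (was [-4,4]); enqueue [1]
  #9 pop 3: in=[-5,4] → [-5,5] (no change)
  #10 pop 4: in=[-5,5] → [-5,5] (was [-3,4]); enqueue [3]
  #11 pop 0: in=[-5,5] → [-5,5] (no change)
  #12 pop 1: in=[-5,5] → [-4,5] (no change)
  #13 pop 3: in=[-5,5] → [-5,5] (no change)

Fixpoint:
  val[0] = [-5,5]
  val[1] = [-4,5]
  val[2] = [-5,4]
  val[3] = [-5,5]
  val[4] = [-5,5]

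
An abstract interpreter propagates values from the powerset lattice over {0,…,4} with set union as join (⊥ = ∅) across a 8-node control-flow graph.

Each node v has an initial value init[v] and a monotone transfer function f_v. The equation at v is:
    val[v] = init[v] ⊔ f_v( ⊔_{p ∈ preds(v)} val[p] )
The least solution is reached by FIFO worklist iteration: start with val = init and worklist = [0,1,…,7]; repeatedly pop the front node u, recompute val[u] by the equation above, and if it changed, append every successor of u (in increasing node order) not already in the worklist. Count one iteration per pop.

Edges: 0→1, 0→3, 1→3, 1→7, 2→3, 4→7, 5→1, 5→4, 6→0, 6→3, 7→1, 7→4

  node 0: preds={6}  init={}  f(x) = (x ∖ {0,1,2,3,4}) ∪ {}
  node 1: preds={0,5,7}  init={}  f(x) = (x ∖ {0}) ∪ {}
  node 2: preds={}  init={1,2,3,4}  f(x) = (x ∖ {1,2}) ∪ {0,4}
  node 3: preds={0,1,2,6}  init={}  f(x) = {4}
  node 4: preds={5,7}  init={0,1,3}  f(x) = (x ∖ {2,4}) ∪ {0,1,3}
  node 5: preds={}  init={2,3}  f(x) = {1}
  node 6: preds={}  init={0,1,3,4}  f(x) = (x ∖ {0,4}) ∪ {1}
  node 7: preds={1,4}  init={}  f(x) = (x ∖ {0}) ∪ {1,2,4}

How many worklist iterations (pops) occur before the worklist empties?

12

Trace (12 dequeues):
  [1] u=0 | in {0,1,3,4} | out {} | ==
  [2] u=1 | in {2,3} | out {2,3} | prev {} | push {}
  [3] u=2 | in {} | out {0,1,2,3,4} | prev {1,2,3,4} | push {}
  [4] u=3 | in {0,1,2,3,4} | out {4} | prev {} | push {}
  [5] u=4 | in {2,3} | out {0,1,3} | ==
  [6] u=5 | in {} | out {1,2,3} | prev {2,3} | push {1,4}
  [7] u=6 | in {} | out {0,1,3,4} | ==
  [8] u=7 | in {0,1,2,3} | out {1,2,3,4} | prev {} | push {}
  [9] u=1 | in {1,2,3,4} | out {1,2,3,4} | prev {2,3} | push {3,7}
  [10] u=4 | in {1,2,3,4} | out {0,1,3} | ==
  [11] u=3 | in {0,1,2,3,4} | out {4} | ==
  [12] u=7 | in {0,1,2,3,4} | out {1,2,3,4} | ==

Converged values:
  [0] {}
  [1] {1,2,3,4}
  [2] {0,1,2,3,4}
  [3] {4}
  [4] {0,1,3}
  [5] {1,2,3}
  [6] {0,1,3,4}
  [7] {1,2,3,4}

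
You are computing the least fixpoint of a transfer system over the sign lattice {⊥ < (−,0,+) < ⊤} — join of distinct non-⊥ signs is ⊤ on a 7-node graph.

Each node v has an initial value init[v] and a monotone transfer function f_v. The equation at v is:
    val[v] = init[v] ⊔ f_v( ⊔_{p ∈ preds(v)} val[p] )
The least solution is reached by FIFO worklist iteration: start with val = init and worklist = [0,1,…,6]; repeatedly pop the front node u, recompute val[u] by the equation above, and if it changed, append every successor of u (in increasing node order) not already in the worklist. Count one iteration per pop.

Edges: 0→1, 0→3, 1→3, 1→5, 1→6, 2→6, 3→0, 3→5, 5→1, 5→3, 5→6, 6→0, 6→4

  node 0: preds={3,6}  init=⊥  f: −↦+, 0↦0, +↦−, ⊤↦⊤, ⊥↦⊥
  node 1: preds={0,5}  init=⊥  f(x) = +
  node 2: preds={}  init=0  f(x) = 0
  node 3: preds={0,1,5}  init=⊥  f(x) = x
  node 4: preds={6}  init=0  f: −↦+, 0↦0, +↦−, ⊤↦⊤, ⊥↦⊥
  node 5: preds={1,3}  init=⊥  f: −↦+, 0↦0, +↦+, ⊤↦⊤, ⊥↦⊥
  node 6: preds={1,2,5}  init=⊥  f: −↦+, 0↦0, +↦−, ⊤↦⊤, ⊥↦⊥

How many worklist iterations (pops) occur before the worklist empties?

16

Trace (16 dequeues):
  [1] u=0 | in ⊥ | out ⊥ | ==
  [2] u=1 | in ⊥ | out + | prev ⊥ | push {}
  [3] u=2 | in ⊥ | out 0 | ==
  [4] u=3 | in + | out + | prev ⊥ | push {0}
  [5] u=4 | in ⊥ | out 0 | ==
  [6] u=5 | in + | out + | prev ⊥ | push {1,3}
  [7] u=6 | in ⊤ | out ⊤ | prev ⊥ | push {4}
  [8] u=0 | in ⊤ | out ⊤ | prev ⊥ | push {}
  [9] u=1 | in ⊤ | out + | ==
  [10] u=3 | in ⊤ | out ⊤ | prev + | push {0,5}
  [11] u=4 | in ⊤ | out ⊤ | prev 0 | push {}
  [12] u=0 | in ⊤ | out ⊤ | ==
  [13] u=5 | in ⊤ | out ⊤ | prev + | push {1,3,6}
  [14] u=1 | in ⊤ | out + | ==
  [15] u=3 | in ⊤ | out ⊤ | ==
  [16] u=6 | in ⊤ | out ⊤ | ==

Converged values:
  [0] ⊤
  [1] +
  [2] 0
  [3] ⊤
  [4] ⊤
  [5] ⊤
  [6] ⊤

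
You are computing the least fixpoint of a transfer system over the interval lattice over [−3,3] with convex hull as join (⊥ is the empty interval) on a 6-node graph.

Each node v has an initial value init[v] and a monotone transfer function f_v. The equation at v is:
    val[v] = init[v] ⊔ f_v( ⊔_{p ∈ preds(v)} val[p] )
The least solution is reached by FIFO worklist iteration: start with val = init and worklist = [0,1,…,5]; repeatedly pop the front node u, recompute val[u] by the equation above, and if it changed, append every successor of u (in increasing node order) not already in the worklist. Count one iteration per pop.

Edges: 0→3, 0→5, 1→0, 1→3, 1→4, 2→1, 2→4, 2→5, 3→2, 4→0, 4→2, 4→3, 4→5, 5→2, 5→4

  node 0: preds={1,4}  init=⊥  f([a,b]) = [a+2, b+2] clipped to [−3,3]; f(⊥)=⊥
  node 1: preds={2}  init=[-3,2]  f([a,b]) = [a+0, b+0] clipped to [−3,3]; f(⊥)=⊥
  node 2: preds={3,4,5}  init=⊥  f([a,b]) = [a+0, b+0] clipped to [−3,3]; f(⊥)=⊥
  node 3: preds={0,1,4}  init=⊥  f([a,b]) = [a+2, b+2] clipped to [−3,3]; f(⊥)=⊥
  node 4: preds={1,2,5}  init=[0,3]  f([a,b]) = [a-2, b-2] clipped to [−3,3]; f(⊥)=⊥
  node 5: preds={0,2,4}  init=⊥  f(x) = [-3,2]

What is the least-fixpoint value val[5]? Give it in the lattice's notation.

[-3,2]

Iteration log — 13 steps:
  step 1. node 0  ⊔preds=[-3,3]  new=[-1,3]  old=⊥  +wl: 
  step 2. node 1  ⊔preds=⊥  new=[-3,2]  stable
  step 3. node 2  ⊔preds=[0,3]  new=[0,3]  old=⊥  +wl: 1
  step 4. node 3  ⊔preds=[-3,3]  new=[-1,3]  old=⊥  +wl: 2
  step 5. node 4  ⊔preds=[-3,3]  new=[-3,3]  old=[0,3]  +wl: 0,3
  step 6. node 5  ⊔preds=[-3,3]  new=[-3,2]  old=⊥  +wl: 4
  step 7. node 1  ⊔preds=[0,3]  new=[-3,3]  old=[-3,2]  +wl: 
  step 8. node 2  ⊔preds=[-3,3]  new=[-3,3]  old=[0,3]  +wl: 1,5
  step 9. node 0  ⊔preds=[-3,3]  new=[-1,3]  stable
  step 10. node 3  ⊔preds=[-3,3]  new=[-1,3]  stable
  step 11. node 4  ⊔preds=[-3,3]  new=[-3,3]  stable
  step 12. node 1  ⊔preds=[-3,3]  new=[-3,3]  stable
  step 13. node 5  ⊔preds=[-3,3]  new=[-3,2]  stable

Least fixpoint reached:
  node 0: [-1,3]
  node 1: [-3,3]
  node 2: [-3,3]
  node 3: [-1,3]
  node 4: [-3,3]
  node 5: [-3,2]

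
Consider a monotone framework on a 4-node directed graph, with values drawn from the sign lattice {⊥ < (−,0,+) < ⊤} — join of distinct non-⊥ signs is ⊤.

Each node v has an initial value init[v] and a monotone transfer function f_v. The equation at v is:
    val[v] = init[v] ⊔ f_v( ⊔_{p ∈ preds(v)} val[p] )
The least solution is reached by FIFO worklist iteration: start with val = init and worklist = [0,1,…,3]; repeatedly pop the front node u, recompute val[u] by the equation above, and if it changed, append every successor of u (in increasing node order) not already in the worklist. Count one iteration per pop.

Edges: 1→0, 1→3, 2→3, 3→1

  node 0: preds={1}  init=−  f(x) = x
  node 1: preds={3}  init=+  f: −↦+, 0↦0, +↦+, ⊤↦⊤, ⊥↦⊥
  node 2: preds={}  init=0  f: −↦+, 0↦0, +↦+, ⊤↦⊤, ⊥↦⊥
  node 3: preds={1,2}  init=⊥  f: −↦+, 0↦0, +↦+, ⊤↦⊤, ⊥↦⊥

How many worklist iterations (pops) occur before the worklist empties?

Trace (7 dequeues):
  [1] u=0 | in + | out ⊤ | prev − | push {}
  [2] u=1 | in ⊥ | out + | ==
  [3] u=2 | in ⊥ | out 0 | ==
  [4] u=3 | in ⊤ | out ⊤ | prev ⊥ | push {1}
  [5] u=1 | in ⊤ | out ⊤ | prev + | push {0,3}
  [6] u=0 | in ⊤ | out ⊤ | ==
  [7] u=3 | in ⊤ | out ⊤ | ==

Converged values:
  [0] ⊤
  [1] ⊤
  [2] 0
  [3] ⊤

7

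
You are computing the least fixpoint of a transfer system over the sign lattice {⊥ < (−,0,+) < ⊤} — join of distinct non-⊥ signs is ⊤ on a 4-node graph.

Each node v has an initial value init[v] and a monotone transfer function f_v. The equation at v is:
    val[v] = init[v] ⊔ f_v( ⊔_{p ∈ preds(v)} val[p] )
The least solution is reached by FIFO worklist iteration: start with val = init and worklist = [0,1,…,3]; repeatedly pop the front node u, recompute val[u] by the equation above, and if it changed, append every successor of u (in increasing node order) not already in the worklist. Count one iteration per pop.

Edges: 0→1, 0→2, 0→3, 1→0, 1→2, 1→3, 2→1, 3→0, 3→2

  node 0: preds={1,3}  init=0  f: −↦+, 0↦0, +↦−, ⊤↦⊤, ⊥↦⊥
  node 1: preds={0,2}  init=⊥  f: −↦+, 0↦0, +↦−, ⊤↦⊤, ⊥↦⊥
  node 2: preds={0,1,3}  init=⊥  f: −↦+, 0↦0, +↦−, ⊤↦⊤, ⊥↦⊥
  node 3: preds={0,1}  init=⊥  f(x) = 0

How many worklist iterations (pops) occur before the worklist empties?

7

Worklist (7 pops):
  #1 pop 0: in=⊥ → 0 (no change)
  #2 pop 1: in=0 → 0 (was ⊥); enqueue [0]
  #3 pop 2: in=0 → 0 (was ⊥); enqueue [1]
  #4 pop 3: in=0 → 0 (was ⊥); enqueue [2]
  #5 pop 0: in=0 → 0 (no change)
  #6 pop 1: in=0 → 0 (no change)
  #7 pop 2: in=0 → 0 (no change)

Fixpoint:
  val[0] = 0
  val[1] = 0
  val[2] = 0
  val[3] = 0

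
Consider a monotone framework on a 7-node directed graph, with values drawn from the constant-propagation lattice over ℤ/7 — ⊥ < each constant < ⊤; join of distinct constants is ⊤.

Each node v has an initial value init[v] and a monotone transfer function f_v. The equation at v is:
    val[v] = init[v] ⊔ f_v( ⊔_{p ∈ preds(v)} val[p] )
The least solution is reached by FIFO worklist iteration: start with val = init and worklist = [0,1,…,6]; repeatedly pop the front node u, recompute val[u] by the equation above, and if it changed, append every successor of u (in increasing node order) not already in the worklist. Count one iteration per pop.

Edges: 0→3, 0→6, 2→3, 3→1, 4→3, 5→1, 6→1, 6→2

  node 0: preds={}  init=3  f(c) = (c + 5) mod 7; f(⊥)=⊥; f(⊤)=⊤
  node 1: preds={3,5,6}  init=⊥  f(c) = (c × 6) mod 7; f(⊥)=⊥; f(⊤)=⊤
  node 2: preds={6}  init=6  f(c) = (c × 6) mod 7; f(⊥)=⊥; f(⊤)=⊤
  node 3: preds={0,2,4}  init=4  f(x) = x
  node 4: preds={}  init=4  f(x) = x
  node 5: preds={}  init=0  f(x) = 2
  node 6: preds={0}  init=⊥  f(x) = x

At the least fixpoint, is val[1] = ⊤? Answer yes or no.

Worklist (10 pops):
  #1 pop 0: in=⊥ → 3 (no change)
  #2 pop 1: in=⊤ → ⊤ (was ⊥); enqueue []
  #3 pop 2: in=⊥ → 6 (no change)
  #4 pop 3: in=⊤ → ⊤ (was 4); enqueue [1]
  #5 pop 4: in=⊥ → 4 (no change)
  #6 pop 5: in=⊥ → ⊤ (was 0); enqueue []
  #7 pop 6: in=3 → 3 (was ⊥); enqueue [2]
  #8 pop 1: in=⊤ → ⊤ (no change)
  #9 pop 2: in=3 → ⊤ (was 6); enqueue [3]
  #10 pop 3: in=⊤ → ⊤ (no change)

Fixpoint:
  val[0] = 3
  val[1] = ⊤
  val[2] = ⊤
  val[3] = ⊤
  val[4] = 4
  val[5] = ⊤
  val[6] = 3

yes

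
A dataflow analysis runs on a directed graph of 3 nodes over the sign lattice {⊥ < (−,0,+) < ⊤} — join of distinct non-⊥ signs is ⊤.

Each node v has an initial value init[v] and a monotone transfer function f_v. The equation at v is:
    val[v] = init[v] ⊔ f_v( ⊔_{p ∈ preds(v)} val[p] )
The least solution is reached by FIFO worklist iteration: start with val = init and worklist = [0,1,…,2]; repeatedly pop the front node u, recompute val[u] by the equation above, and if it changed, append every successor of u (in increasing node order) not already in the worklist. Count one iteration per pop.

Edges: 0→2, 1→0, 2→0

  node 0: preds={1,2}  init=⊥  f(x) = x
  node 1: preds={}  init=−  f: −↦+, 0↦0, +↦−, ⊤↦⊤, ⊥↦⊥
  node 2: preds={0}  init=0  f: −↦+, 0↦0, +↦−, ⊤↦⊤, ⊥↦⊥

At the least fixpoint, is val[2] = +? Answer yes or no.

Worklist (4 pops):
  #1 pop 0: in=⊤ → ⊤ (was ⊥); enqueue []
  #2 pop 1: in=⊥ → − (no change)
  #3 pop 2: in=⊤ → ⊤ (was 0); enqueue [0]
  #4 pop 0: in=⊤ → ⊤ (no change)

Fixpoint:
  val[0] = ⊤
  val[1] = −
  val[2] = ⊤

no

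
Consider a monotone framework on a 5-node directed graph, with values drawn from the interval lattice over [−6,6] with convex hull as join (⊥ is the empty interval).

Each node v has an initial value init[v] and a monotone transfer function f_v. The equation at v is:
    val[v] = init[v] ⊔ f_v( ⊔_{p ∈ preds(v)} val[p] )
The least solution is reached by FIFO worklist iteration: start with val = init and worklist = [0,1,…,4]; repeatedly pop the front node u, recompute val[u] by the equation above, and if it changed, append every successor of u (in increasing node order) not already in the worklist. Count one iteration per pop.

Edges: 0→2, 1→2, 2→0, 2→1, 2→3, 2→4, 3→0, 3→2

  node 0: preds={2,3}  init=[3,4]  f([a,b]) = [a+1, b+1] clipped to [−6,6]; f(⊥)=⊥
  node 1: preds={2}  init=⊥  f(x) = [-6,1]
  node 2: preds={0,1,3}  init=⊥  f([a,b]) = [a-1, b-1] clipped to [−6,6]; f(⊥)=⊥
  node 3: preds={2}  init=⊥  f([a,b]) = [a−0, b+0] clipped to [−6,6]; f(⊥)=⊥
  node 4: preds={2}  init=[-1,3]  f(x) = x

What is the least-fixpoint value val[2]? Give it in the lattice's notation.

[-6,3]

Iteration log — 8 steps:
  step 1. node 0  ⊔preds=⊥  new=[3,4]  stable
  step 2. node 1  ⊔preds=⊥  new=[-6,1]  old=⊥  +wl: 
  step 3. node 2  ⊔preds=[-6,4]  new=[-6,3]  old=⊥  +wl: 0,1
  step 4. node 3  ⊔preds=[-6,3]  new=[-6,3]  old=⊥  +wl: 2
  step 5. node 4  ⊔preds=[-6,3]  new=[-6,3]  old=[-1,3]  +wl: 
  step 6. node 0  ⊔preds=[-6,3]  new=[-5,4]  old=[3,4]  +wl: 
  step 7. node 1  ⊔preds=[-6,3]  new=[-6,1]  stable
  step 8. node 2  ⊔preds=[-6,4]  new=[-6,3]  stable

Least fixpoint reached:
  node 0: [-5,4]
  node 1: [-6,1]
  node 2: [-6,3]
  node 3: [-6,3]
  node 4: [-6,3]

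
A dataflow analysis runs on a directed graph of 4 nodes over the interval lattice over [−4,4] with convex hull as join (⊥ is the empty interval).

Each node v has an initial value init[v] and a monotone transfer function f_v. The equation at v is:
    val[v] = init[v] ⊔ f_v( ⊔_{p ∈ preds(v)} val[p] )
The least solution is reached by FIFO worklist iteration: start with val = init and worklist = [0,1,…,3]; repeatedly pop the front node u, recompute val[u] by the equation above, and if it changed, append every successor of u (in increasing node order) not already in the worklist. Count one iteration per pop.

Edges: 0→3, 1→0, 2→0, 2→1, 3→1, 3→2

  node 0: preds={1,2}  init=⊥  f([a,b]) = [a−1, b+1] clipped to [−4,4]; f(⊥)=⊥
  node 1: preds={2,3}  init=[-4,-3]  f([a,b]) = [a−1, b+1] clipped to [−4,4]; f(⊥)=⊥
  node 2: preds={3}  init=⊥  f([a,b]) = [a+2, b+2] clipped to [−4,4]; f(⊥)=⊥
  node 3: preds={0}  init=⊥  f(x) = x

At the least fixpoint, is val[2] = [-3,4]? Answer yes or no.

Worklist (20 pops):
  #1 pop 0: in=[-4,-3] → [-4,-2] (was ⊥); enqueue []
  #2 pop 1: in=⊥ → [-4,-3] (no change)
  #3 pop 2: in=⊥ → ⊥ (no change)
  #4 pop 3: in=[-4,-2] → [-4,-2] (was ⊥); enqueue [1,2]
  #5 pop 1: in=[-4,-2] → [-4,-1] (was [-4,-3]); enqueue [0]
  #6 pop 2: in=[-4,-2] → [-2,0] (was ⊥); enqueue [1]
  #7 pop 0: in=[-4,0] → [-4,1] (was [-4,-2]); enqueue [3]
  #8 pop 1: in=[-4,0] → [-4,1] (was [-4,-1]); enqueue [0]
  #9 pop 3: in=[-4,1] → [-4,1] (was [-4,-2]); enqueue [1,2]
  #10 pop 0: in=[-4,1] → [-4,2] (was [-4,1]); enqueue [3]
  #11 pop 1: in=[-4,1] → [-4,2] (was [-4,1]); enqueue [0]
  #12 pop 2: in=[-4,1] → [-2,3] (was [-2,0]); enqueue [1]
  #13 pop 3: in=[-4,2] → [-4,2] (was [-4,1]); enqueue [2]
  #14 pop 0: in=[-4,3] → [-4,4] (was [-4,2]); enqueue [3]
  #15 pop 1: in=[-4,3] → [-4,4] (was [-4,2]); enqueue [0]
  #16 pop 2: in=[-4,2] → [-2,4] (was [-2,3]); enqueue [1]
  #17 pop 3: in=[-4,4] → [-4,4] (was [-4,2]); enqueue [2]
  #18 pop 0: in=[-4,4] → [-4,4] (no change)
  #19 pop 1: in=[-4,4] → [-4,4] (no change)
  #20 pop 2: in=[-4,4] → [-2,4] (no change)

Fixpoint:
  val[0] = [-4,4]
  val[1] = [-4,4]
  val[2] = [-2,4]
  val[3] = [-4,4]

no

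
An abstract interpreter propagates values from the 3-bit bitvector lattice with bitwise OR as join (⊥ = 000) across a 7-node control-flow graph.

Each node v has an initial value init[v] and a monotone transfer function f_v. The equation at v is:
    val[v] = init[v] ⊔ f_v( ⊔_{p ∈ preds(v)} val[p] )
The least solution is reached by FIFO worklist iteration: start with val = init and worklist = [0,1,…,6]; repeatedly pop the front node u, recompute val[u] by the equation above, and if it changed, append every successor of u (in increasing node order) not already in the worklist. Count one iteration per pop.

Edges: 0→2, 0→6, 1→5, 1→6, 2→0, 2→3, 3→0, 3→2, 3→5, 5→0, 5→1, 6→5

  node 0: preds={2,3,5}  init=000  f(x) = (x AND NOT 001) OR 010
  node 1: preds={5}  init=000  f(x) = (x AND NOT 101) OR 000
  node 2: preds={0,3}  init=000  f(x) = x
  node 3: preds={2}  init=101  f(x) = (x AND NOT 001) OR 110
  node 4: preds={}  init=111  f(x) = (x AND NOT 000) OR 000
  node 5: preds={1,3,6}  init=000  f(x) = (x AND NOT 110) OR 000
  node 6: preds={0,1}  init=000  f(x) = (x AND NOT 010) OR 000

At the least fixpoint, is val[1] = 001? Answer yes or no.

Iteration log — 11 steps:
  step 1. node 0  ⊔preds=101  new=110  old=000  +wl: 
  step 2. node 1  ⊔preds=000  new=000  stable
  step 3. node 2  ⊔preds=111  new=111  old=000  +wl: 0
  step 4. node 3  ⊔preds=111  new=111  old=101  +wl: 2
  step 5. node 4  ⊔preds=000  new=111  stable
  step 6. node 5  ⊔preds=111  new=001  old=000  +wl: 1
  step 7. node 6  ⊔preds=110  new=100  old=000  +wl: 5
  step 8. node 0  ⊔preds=111  new=110  stable
  step 9. node 2  ⊔preds=111  new=111  stable
  step 10. node 1  ⊔preds=001  new=000  stable
  step 11. node 5  ⊔preds=111  new=001  stable

Least fixpoint reached:
  node 0: 110
  node 1: 000
  node 2: 111
  node 3: 111
  node 4: 111
  node 5: 001
  node 6: 100

no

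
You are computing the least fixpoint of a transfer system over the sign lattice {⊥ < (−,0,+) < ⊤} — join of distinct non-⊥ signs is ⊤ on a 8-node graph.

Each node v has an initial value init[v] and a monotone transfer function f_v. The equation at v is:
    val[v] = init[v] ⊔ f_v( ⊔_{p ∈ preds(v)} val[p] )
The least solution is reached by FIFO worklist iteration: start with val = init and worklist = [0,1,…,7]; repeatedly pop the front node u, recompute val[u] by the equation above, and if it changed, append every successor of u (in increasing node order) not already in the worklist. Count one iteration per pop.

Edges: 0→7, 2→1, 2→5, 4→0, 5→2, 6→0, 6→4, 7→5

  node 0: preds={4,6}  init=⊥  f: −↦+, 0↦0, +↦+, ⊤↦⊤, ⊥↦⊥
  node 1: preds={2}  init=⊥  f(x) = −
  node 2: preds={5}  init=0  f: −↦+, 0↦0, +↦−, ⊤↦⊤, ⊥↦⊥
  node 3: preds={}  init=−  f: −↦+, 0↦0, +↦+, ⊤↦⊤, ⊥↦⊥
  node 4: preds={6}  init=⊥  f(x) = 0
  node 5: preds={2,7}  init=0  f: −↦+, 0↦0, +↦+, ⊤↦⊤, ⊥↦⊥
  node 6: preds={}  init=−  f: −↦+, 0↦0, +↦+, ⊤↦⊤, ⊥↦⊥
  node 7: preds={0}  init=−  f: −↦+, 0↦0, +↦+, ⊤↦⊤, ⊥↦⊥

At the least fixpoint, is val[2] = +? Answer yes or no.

no

Worklist (13 pops):
  #1 pop 0: in=− → + (was ⊥); enqueue []
  #2 pop 1: in=0 → − (was ⊥); enqueue []
  #3 pop 2: in=0 → 0 (no change)
  #4 pop 3: in=⊥ → − (no change)
  #5 pop 4: in=− → 0 (was ⊥); enqueue [0]
  #6 pop 5: in=⊤ → ⊤ (was 0); enqueue [2]
  #7 pop 6: in=⊥ → − (no change)
  #8 pop 7: in=+ → ⊤ (was −); enqueue [5]
  #9 pop 0: in=⊤ → ⊤ (was +); enqueue [7]
  #10 pop 2: in=⊤ → ⊤ (was 0); enqueue [1]
  #11 pop 5: in=⊤ → ⊤ (no change)
  #12 pop 7: in=⊤ → ⊤ (no change)
  #13 pop 1: in=⊤ → − (no change)

Fixpoint:
  val[0] = ⊤
  val[1] = −
  val[2] = ⊤
  val[3] = −
  val[4] = 0
  val[5] = ⊤
  val[6] = −
  val[7] = ⊤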